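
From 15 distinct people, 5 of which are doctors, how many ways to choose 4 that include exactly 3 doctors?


Choose 3 of the 5 doctors and 1 of the other 10 people:
C(5,3)×C(10,1) = 10×10 = 100

100


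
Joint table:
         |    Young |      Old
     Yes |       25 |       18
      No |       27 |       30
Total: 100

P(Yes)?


P(Yes) = (25+18)/100 = 43/100

P(Yes) = 43/100 ≈ 43.00%


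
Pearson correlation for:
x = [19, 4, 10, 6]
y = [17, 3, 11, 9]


n=4, Σx=39, Σy=40, Σxy=499, Σx²=513, Σy²=500
r = (4×499 - 39×40)/√((4×513 - 39²)(4×500 - 40²))
= 436/√(531×400) = 436/√212400 ≈ 436/460.8687 ≈ 0.9460

r ≈ 0.9460


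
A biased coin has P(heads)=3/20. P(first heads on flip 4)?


Geometric: P(X=4) = (1-p)^(k-1)×p = (17/20)^3×3/20 = 14739/160000

P(X=4) = 14739/160000 ≈ 9.21%


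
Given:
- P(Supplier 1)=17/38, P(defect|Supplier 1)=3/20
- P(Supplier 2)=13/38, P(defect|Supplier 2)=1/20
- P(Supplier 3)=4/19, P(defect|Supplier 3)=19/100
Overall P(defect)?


P(B) = Σ P(B|Aᵢ)×P(Aᵢ)
  3/20×17/38 = 51/760
  1/20×13/38 = 13/760
  19/100×4/19 = 1/25
Sum = 59/475

P(defect) = 59/475 ≈ 12.42%


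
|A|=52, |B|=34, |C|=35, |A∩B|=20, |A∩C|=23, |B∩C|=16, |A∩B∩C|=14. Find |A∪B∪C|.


|A∪B∪C| = 52+34+35-20-23-16+14 = 76

|A∪B∪C| = 76


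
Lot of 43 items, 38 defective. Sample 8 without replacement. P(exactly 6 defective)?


Hypergeometric: C(38,6)×C(5,2)/C(43,8)
= 2760681×10/145008513 = 13090/68757

P(X=6) = 13090/68757 ≈ 19.04%


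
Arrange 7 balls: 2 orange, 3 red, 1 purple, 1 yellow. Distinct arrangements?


7!/(2!×3!×1!×1!) = 420

420


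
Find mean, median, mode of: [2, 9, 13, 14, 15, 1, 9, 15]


Sorted: [1, 2, 9, 9, 13, 14, 15, 15]
Mean = 78/8 = 39/4
Median = 11
Freq: {2: 1, 9: 2, 13: 1, 14: 1, 15: 2, 1: 1}
Mode: [9, 15]

Mean=39/4, Median=11, Mode=[9, 15]


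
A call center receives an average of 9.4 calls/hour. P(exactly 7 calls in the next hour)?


Poisson(λ=9.4): P(X=7) = e^(-λ)×λ^k/k!
= e^(-9.4) × 9.4^7 / 7!
≈ 8.272406556e-05 × 6484775.94193 / 5040 ≈ 0.106438

P(X=7) ≈ 0.106438 ≈ 10.64%


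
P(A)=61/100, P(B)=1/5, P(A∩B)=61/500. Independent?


P(A)×P(B) = 61/500
P(A∩B) = 61/500
Equal ✓ → Independent

Yes, independent


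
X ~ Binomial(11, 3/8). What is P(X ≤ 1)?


P(X ≤ 1) = Σ P(X=i) for i=0..1
P(X=0) = 48828125/8589934592
P(X=1) = 322265625/8589934592
Sum = 185546875/4294967296

P(X ≤ 1) = 185546875/4294967296 ≈ 4.32%


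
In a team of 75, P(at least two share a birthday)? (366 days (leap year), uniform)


P(all different) = Π(366-i)/366 for i=0..74
= 0.000287
P(match) = 1 - 0.000287 = 0.999713

P ≈ 0.9997 ≈ 99.97%


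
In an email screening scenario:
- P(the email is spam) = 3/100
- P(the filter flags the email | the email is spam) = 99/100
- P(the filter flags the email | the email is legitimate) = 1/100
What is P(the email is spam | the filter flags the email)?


Using Bayes' theorem:
P(A|B) = P(B|A)·P(A) / P(B)

P(the filter flags the email) = 99/100 × 3/100 + 1/100 × 97/100
= 297/10000 + 97/10000 = 197/5000

P(the email is spam|the filter flags the email) = (297/10000) / (197/5000) = 297/394

P(the email is spam|the filter flags the email) = 297/394 ≈ 75.38%


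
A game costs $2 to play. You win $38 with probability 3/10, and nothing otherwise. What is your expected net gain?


E[gain] = (38-2)×3/10 + (-2)×7/10
= 54/5 - 7/5 = 47/5

Expected net gain = $47/5 ≈ $9.40


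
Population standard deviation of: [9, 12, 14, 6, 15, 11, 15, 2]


Mean = 84/8 = 21/2
  (9-21/2)²=9/4
  (12-21/2)²=9/4
  (14-21/2)²=49/4
  (6-21/2)²=81/4
  (15-21/2)²=81/4
  (11-21/2)²=1/4
  (15-21/2)²=81/4
  (2-21/2)²=289/4
Σ(x-μ)² = 150
σ² = 150/8 = 75/4

σ = √(75/4) ≈ 4.3301


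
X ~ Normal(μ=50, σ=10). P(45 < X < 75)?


z₁=(45-50)/10=-0.5, z₂=(75-50)/10=2.5
P = Φ(2.5) - Φ(-0.5) = 0.993790 - 0.308538 = 0.685252 ≈ 0.6853

P(45 < X < 75) ≈ 0.6853


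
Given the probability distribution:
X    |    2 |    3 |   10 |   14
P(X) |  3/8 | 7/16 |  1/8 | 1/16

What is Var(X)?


E[X] = 67/16
E[X²] = 483/16
Var(X) = E[X²] - (E[X])² = 483/16 - 4489/256 = 3239/256

Var(X) = 3239/256 ≈ 12.6523


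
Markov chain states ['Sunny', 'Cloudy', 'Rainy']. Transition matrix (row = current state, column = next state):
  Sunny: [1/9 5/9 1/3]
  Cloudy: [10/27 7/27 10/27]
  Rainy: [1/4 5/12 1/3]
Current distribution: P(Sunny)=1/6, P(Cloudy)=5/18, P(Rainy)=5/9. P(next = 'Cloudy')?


P(next=Cloudy) = Σᵢ P(now=i)×P(i→Cloudy)
= 1/6×5/9 + 5/18×7/27 + 5/9×5/12
= 5/54 + 35/486 + 25/108 = 385/972

P = 385/972 ≈ 0.3961


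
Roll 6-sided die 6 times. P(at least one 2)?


P(no 2)^6 = (5/6)^6 = 15625/46656
P(≥1) = 1 - 15625/46656 = 31031/46656

P = 31031/46656 ≈ 66.51%


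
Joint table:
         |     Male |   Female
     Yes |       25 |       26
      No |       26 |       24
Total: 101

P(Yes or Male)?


P(Yes∨Male) = P(Yes) + P(Male) - P(Yes∧Male)
= (51 + 51 - 25)/101 = 77/101

P = 77/101 ≈ 76.24%


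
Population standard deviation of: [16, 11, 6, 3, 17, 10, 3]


Mean = 66/7
  (16-66/7)²=2116/49
  (11-66/7)²=121/49
  (6-66/7)²=576/49
  (3-66/7)²=2025/49
  (17-66/7)²=2809/49
  (10-66/7)²=16/49
  (3-66/7)²=2025/49
Σ(x-μ)² = 1384/7
σ² = (1384/7)/7 = 1384/49

σ = √(1384/49) ≈ 5.3146


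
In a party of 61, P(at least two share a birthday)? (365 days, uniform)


P(all different) = Π(365-i)/365 for i=0..60
= 0.004911
P(match) = 1 - 0.004911 = 0.995089

P ≈ 0.9951 ≈ 99.51%


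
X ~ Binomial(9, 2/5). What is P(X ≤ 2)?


P(X ≤ 2) = Σ P(X=i) for i=0..2
P(X=0) = 19683/1953125
P(X=1) = 118098/1953125
P(X=2) = 314928/1953125
Sum = 452709/1953125

P(X ≤ 2) = 452709/1953125 ≈ 23.18%


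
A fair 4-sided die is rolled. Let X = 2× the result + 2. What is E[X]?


E[die] = (1+4)/2 = 5/2
E[X] = 2×5/2 + 2 = 7

E[X] = 7


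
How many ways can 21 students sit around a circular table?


Circular arrangements of 21 distinct objects: fix one position to break rotational symmetry.
(n-1)! = 20! = 2432902008176640000

2432902008176640000


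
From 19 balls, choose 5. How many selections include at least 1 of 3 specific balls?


Complement: C(19,5) - C(16,5) = 11628 - 4368 = 7260

7260


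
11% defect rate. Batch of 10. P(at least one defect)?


P(all good) = (89/100)^10 = 31181719929966183601/100000000000000000000
P(≥1 defect) = 68818280070033816399/100000000000000000000

P = 68818280070033816399/100000000000000000000 ≈ 68.82%


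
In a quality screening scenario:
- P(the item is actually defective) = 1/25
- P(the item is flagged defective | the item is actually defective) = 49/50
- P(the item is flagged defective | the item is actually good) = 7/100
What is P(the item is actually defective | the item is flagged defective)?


Using Bayes' theorem:
P(A|B) = P(B|A)·P(A) / P(B)

P(the item is flagged defective) = 49/50 × 1/25 + 7/100 × 24/25
= 49/1250 + 42/625 = 133/1250

P(the item is actually defective|the item is flagged defective) = (49/1250) / (133/1250) = 7/19

P(the item is actually defective|the item is flagged defective) = 7/19 ≈ 36.84%


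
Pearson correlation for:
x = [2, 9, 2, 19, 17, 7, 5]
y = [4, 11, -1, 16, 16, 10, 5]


n=7, Σx=61, Σy=61, Σxy=776, Σx²=813, Σy²=775
r = (7×776 - 61×61)/√((7×813 - 61²)(7×775 - 61²))
= 1711/√(1970×1704) = 1711/√3356880 ≈ 1711/1832.1790 ≈ 0.9339

r ≈ 0.9339


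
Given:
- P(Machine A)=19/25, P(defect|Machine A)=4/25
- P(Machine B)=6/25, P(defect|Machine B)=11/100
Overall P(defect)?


P(B) = Σ P(B|Aᵢ)×P(Aᵢ)
  4/25×19/25 = 76/625
  11/100×6/25 = 33/1250
Sum = 37/250

P(defect) = 37/250 ≈ 14.80%


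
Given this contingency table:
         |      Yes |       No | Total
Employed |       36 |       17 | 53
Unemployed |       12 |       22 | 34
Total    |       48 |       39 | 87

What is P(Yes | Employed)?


P(Yes | Employed) = 36/(36+17) = 36/53

P(Yes|Employed) = 36/53 ≈ 67.92%


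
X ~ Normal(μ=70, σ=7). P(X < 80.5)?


z = (80.5-70)/7 = 1.5
P(Z < 1.5) = 0.9332

P(X < 80.5) ≈ 0.9332


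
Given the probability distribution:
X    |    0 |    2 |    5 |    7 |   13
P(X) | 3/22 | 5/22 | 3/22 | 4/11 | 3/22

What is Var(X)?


E[X] = 60/11
E[X²] = 497/11
Var(X) = E[X²] - (E[X])² = 497/11 - 3600/121 = 1867/121

Var(X) = 1867/121 ≈ 15.4298


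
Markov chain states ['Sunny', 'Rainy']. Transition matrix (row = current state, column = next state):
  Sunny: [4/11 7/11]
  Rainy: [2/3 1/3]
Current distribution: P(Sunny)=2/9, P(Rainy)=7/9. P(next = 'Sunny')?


P(next=Sunny) = Σᵢ P(now=i)×P(i→Sunny)
= 2/9×4/11 + 7/9×2/3
= 8/99 + 14/27 = 178/297

P = 178/297 ≈ 0.5993


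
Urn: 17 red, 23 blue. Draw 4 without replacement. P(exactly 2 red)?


Hypergeometric: C(17,2)×C(23,2)/C(40,4)
= 136×253/91390 = 17204/45695

P(X=2) = 17204/45695 ≈ 37.65%


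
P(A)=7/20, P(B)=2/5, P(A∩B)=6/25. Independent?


P(A)×P(B) = 7/50
P(A∩B) = 6/25
Not equal → NOT independent

No, not independent


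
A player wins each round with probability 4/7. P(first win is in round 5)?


Geometric: P(X=5) = (1-p)^(k-1)×p = (3/7)^4×4/7 = 324/16807

P(X=5) = 324/16807 ≈ 1.93%


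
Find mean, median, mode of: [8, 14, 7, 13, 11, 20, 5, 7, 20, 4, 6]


Sorted: [4, 5, 6, 7, 7, 8, 11, 13, 14, 20, 20]
Mean = 115/11
Median = 8
Freq: {8: 1, 14: 1, 7: 2, 13: 1, 11: 1, 20: 2, 5: 1, 4: 1, 6: 1}
Mode: [7, 20]

Mean=115/11, Median=8, Mode=[7, 20]


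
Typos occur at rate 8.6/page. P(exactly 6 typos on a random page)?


Poisson(λ=8.6): P(X=6) = e^(-λ)×λ^k/k!
= e^(-8.6) × 8.6^6 / 6!
≈ 0.0001841057937 × 404567.235136 / 720 ≈ 0.103449

P(X=6) ≈ 0.103449 ≈ 10.34%


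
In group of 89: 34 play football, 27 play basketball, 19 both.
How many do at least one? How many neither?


|A∪B| = 34+27-19 = 42
Neither = 89-42 = 47

At least one: 42; Neither: 47


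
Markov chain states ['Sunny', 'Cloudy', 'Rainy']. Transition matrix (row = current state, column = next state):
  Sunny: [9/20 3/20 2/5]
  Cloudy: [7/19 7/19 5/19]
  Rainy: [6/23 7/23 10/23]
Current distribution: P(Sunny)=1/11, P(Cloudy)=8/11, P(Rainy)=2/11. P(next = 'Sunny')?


P(next=Sunny) = Σᵢ P(now=i)×P(i→Sunny)
= 1/11×9/20 + 8/11×7/19 + 2/11×6/23
= 9/220 + 56/209 + 12/253 = 34253/96140

P = 34253/96140 ≈ 0.3563


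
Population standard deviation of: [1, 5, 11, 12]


Mean = 29/4
  (1-29/4)²=625/16
  (5-29/4)²=81/16
  (11-29/4)²=225/16
  (12-29/4)²=361/16
Σ(x-μ)² = 323/4
σ² = (323/4)/4 = 323/16

σ = √(323/16) ≈ 4.4931


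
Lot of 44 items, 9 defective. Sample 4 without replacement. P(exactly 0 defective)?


Hypergeometric: C(9,0)×C(35,4)/C(44,4)
= 1×52360/135751 = 680/1763

P(X=0) = 680/1763 ≈ 38.57%


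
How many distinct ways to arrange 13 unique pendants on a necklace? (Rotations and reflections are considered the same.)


Free circular arrangements: rotations and reflections both identified.
(n-1)!/2 = 12!/2 = 479001600/2 = 239500800

239500800


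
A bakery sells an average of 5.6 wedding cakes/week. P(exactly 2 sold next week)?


Poisson(λ=5.6): P(X=2) = e^(-λ)×λ^k/k!
= e^(-5.6) × 5.6^2 / 2!
≈ 0.003697863716 × 31.36 / 2 ≈ 0.057983

P(X=2) ≈ 0.057983 ≈ 5.80%


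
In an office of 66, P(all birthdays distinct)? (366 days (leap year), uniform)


P(all different) = Π(366-i)/366 for i=0..65
= (366/366)×(365/366)×...×(301/366)
= 0.001939

P ≈ 0.0019 ≈ 0.19%


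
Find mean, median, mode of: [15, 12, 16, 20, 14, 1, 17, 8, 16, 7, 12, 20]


Sorted: [1, 7, 8, 12, 12, 14, 15, 16, 16, 17, 20, 20]
Mean = 158/12 = 79/6
Median = 29/2
Freq: {15: 1, 12: 2, 16: 2, 20: 2, 14: 1, 1: 1, 17: 1, 8: 1, 7: 1}
Mode: [12, 16, 20]

Mean=79/6, Median=29/2, Mode=[12, 16, 20]


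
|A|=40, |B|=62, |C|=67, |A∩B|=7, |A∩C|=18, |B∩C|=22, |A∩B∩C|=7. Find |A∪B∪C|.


|A∪B∪C| = 40+62+67-7-18-22+7 = 129

|A∪B∪C| = 129


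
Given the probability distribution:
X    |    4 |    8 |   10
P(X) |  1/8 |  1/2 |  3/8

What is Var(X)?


E[X] = 33/4
E[X²] = 143/2
Var(X) = E[X²] - (E[X])² = 143/2 - 1089/16 = 55/16

Var(X) = 55/16 ≈ 3.4375


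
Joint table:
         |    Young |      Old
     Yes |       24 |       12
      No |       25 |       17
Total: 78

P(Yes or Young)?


P(Yes∨Young) = P(Yes) + P(Young) - P(Yes∧Young)
= (36 + 49 - 24)/78 = 61/78

P = 61/78 ≈ 78.21%


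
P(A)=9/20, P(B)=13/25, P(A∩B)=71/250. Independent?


P(A)×P(B) = 117/500
P(A∩B) = 71/250
Not equal → NOT independent

No, not independent


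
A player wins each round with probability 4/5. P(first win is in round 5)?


Geometric: P(X=5) = (1-p)^(k-1)×p = (1/5)^4×4/5 = 4/3125

P(X=5) = 4/3125 ≈ 0.13%


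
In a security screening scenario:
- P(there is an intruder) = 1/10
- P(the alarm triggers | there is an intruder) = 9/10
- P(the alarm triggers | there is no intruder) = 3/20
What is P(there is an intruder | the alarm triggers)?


Using Bayes' theorem:
P(A|B) = P(B|A)·P(A) / P(B)

P(the alarm triggers) = 9/10 × 1/10 + 3/20 × 9/10
= 9/100 + 27/200 = 9/40

P(there is an intruder|the alarm triggers) = (9/100) / (9/40) = 2/5

P(there is an intruder|the alarm triggers) = 2/5 ≈ 40.00%


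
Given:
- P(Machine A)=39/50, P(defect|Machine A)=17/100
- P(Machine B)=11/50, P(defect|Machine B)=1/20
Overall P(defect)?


P(B) = Σ P(B|Aᵢ)×P(Aᵢ)
  17/100×39/50 = 663/5000
  1/20×11/50 = 11/1000
Sum = 359/2500

P(defect) = 359/2500 ≈ 14.36%


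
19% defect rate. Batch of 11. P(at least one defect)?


P(all good) = (81/100)^11 = 984770902183611232881/10000000000000000000000
P(≥1 defect) = 9015229097816388767119/10000000000000000000000

P = 9015229097816388767119/10000000000000000000000 ≈ 90.15%


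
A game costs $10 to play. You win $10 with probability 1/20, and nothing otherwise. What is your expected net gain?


E[gain] = (10-10)×1/20 + (-10)×19/20
= 0 - 19/2 = -19/2

Expected net gain = $-19/2 ≈ $-9.50


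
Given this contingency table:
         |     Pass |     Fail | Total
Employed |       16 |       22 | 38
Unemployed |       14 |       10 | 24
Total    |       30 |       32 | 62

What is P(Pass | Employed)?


P(Pass | Employed) = 16/(16+22) = 16/38 = 8/19

P(Pass|Employed) = 8/19 ≈ 42.11%


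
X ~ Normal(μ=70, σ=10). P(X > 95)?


z = (95-70)/10 = 2.5
P(X > 95) = 1 - P(Z ≤ 2.5) = 1 - 0.9938 = 0.0062

P(X > 95) ≈ 0.0062


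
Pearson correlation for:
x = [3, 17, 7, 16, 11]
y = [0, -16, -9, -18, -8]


n=5, Σx=54, Σy=-51, Σxy=-711, Σx²=724, Σy²=725
r = (5×(-711) - 54×(-51))/√((5×724 - 54²)(5×725 - (-51)²))
= -801/√(704×1024) = -801/√720896 ≈ -801/849.0559 ≈ -0.9434

r ≈ -0.9434


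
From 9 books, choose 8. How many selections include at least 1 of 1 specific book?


Complement: C(9,8) - C(8,8) = 9 - 1 = 8

8


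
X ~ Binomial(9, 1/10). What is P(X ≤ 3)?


P(X ≤ 3) = Σ P(X=i) for i=0..3
P(X=0) = 387420489/1000000000
P(X=1) = 387420489/1000000000
P(X=2) = 43046721/250000000
P(X=3) = 11160261/250000000
Sum = 495834453/500000000

P(X ≤ 3) = 495834453/500000000 ≈ 99.17%


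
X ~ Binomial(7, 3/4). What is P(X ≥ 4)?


P(X ≥ 4) = Σ P(X=i) for i=4..7
P(X=4) = 2835/16384
P(X=5) = 5103/16384
P(X=6) = 5103/16384
P(X=7) = 2187/16384
Sum = 3807/4096

P(X ≥ 4) = 3807/4096 ≈ 92.94%


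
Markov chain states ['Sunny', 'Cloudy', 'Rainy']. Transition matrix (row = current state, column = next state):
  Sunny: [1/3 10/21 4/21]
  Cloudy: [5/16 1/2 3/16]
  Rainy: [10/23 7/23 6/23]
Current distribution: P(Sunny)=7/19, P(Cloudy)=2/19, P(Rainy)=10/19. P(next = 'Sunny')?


P(next=Sunny) = Σᵢ P(now=i)×P(i→Sunny)
= 7/19×1/3 + 2/19×5/16 + 10/19×10/23
= 7/57 + 5/152 + 100/437 = 4033/10488

P = 4033/10488 ≈ 0.3845


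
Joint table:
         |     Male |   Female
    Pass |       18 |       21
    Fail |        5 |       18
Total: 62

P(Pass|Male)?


P(Pass|Male) = 18/(18+5) = 18/23

P = 18/23 ≈ 78.26%


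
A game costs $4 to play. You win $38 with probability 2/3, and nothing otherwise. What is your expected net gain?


E[gain] = (38-4)×2/3 + (-4)×1/3
= 68/3 - 4/3 = 64/3

Expected net gain = $64/3 ≈ $21.33


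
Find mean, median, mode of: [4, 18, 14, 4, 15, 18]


Sorted: [4, 4, 14, 15, 18, 18]
Mean = 73/6
Median = 29/2
Freq: {4: 2, 18: 2, 14: 1, 15: 1}
Mode: [4, 18]

Mean=73/6, Median=29/2, Mode=[4, 18]


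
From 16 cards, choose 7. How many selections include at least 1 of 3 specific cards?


Complement: C(16,7) - C(13,7) = 11440 - 1716 = 9724

9724


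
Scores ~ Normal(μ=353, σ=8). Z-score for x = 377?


z = (x - μ)/σ = (377 - 353)/8 = 3.0

z = 3.0


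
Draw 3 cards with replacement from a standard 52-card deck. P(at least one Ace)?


P(not a Ace) = 48/52 = 12/13
P(none in 3 draws) = (12/13)^3 = 1728/2197
P(≥1 Ace) = 1 - 1728/2197 = 469/2197

P = 469/2197 ≈ 21.35%


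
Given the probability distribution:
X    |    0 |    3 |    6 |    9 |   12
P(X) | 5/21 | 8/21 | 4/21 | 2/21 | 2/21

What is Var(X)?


E[X] = 30/7
E[X²] = 222/7
Var(X) = E[X²] - (E[X])² = 222/7 - 900/49 = 654/49

Var(X) = 654/49 ≈ 13.3469


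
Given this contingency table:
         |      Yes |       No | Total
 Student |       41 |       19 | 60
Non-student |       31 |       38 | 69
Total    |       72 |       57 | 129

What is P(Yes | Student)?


P(Yes | Student) = 41/(41+19) = 41/60

P(Yes|Student) = 41/60 ≈ 68.33%


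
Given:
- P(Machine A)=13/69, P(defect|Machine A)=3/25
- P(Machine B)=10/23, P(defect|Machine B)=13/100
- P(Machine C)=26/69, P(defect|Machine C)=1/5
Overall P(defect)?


P(B) = Σ P(B|Aᵢ)×P(Aᵢ)
  3/25×13/69 = 13/575
  13/100×10/23 = 13/230
  1/5×26/69 = 26/345
Sum = 533/3450

P(defect) = 533/3450 ≈ 15.45%


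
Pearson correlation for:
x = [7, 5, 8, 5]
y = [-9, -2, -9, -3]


n=4, Σx=25, Σy=-23, Σxy=-160, Σx²=163, Σy²=175
r = (4×(-160) - 25×(-23))/√((4×163 - 25²)(4×175 - (-23)²))
= -65/√(27×171) = -65/√4617 ≈ -65/67.9485 ≈ -0.9566

r ≈ -0.9566


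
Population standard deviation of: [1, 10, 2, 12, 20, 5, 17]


Mean = 67/7
  (1-67/7)²=3600/49
  (10-67/7)²=9/49
  (2-67/7)²=2809/49
  (12-67/7)²=289/49
  (20-67/7)²=5329/49
  (5-67/7)²=1024/49
  (17-67/7)²=2704/49
Σ(x-μ)² = 2252/7
σ² = (2252/7)/7 = 2252/49

σ = √(2252/49) ≈ 6.7793


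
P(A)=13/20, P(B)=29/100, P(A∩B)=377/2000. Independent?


P(A)×P(B) = 377/2000
P(A∩B) = 377/2000
Equal ✓ → Independent

Yes, independent


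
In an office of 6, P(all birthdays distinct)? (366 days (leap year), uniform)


P(all different) = Π(366-i)/366 for i=0..5
= (366/366)×(365/366)×...×(361/366)
= 0.959646

P ≈ 0.9596 ≈ 95.96%


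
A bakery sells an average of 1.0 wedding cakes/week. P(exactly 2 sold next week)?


Poisson(λ=1.0): P(X=2) = e^(-λ)×λ^k/k!
= e^(-1.0) × 1.0^2 / 2!
≈ 0.3678794412 × 1 / 2 ≈ 0.183940

P(X=2) ≈ 0.183940 ≈ 18.39%


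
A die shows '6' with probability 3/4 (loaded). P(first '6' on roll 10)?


Geometric: P(X=10) = (1-p)^(k-1)×p = (1/4)^9×3/4 = 3/1048576

P(X=10) = 3/1048576 ≈ 0.00%


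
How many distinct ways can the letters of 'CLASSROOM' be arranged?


Letters: 9, freq: {'C': 1, 'L': 1, 'A': 1, 'S': 2, 'R': 1, 'O': 2, 'M': 1}
9!/(1!×1!×1!×2!×1!×2!×1!) = 362880/4 = 90720

90720


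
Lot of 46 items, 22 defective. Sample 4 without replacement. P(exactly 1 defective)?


Hypergeometric: C(22,1)×C(24,3)/C(46,4)
= 22×2024/163185 = 176/645

P(X=1) = 176/645 ≈ 27.29%


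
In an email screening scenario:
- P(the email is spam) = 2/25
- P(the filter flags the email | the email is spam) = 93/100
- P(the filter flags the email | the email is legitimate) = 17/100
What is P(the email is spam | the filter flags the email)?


Using Bayes' theorem:
P(A|B) = P(B|A)·P(A) / P(B)

P(the filter flags the email) = 93/100 × 2/25 + 17/100 × 23/25
= 93/1250 + 391/2500 = 577/2500

P(the email is spam|the filter flags the email) = (93/1250) / (577/2500) = 186/577

P(the email is spam|the filter flags the email) = 186/577 ≈ 32.24%


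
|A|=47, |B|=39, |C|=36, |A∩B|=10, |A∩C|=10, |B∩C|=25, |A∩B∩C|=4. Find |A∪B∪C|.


|A∪B∪C| = 47+39+36-10-10-25+4 = 81

|A∪B∪C| = 81


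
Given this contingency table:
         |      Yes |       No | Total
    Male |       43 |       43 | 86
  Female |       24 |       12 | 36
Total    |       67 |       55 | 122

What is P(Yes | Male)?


P(Yes | Male) = 43/(43+43) = 43/86 = 1/2

P(Yes|Male) = 1/2 ≈ 50.00%


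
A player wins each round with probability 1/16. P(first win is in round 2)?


Geometric: P(X=2) = (1-p)^(k-1)×p = (15/16)^1×1/16 = 15/256

P(X=2) = 15/256 ≈ 5.86%


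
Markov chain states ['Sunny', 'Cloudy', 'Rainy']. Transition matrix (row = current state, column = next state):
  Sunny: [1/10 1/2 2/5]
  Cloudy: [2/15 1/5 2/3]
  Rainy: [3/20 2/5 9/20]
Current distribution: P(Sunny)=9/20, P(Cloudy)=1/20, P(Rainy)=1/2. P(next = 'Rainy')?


P(next=Rainy) = Σᵢ P(now=i)×P(i→Rainy)
= 9/20×2/5 + 1/20×2/3 + 1/2×9/20
= 9/50 + 1/30 + 9/40 = 263/600

P = 263/600 ≈ 0.4383


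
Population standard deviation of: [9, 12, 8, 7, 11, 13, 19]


Mean = 79/7
  (9-79/7)²=256/49
  (12-79/7)²=25/49
  (8-79/7)²=529/49
  (7-79/7)²=900/49
  (11-79/7)²=4/49
  (13-79/7)²=144/49
  (19-79/7)²=2916/49
Σ(x-μ)² = 682/7
σ² = (682/7)/7 = 682/49

σ = √(682/49) ≈ 3.7307


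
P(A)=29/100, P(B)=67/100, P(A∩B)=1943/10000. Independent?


P(A)×P(B) = 1943/10000
P(A∩B) = 1943/10000
Equal ✓ → Independent

Yes, independent


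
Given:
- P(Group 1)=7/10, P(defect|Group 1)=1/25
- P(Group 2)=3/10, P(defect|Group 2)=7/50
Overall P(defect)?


P(B) = Σ P(B|Aᵢ)×P(Aᵢ)
  1/25×7/10 = 7/250
  7/50×3/10 = 21/500
Sum = 7/100

P(defect) = 7/100 ≈ 7.00%


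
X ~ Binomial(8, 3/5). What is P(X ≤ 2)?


P(X ≤ 2) = Σ P(X=i) for i=0..2
P(X=0) = 256/390625
P(X=1) = 3072/390625
P(X=2) = 16128/390625
Sum = 19456/390625

P(X ≤ 2) = 19456/390625 ≈ 4.98%


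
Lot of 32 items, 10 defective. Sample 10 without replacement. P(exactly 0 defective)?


Hypergeometric: C(10,0)×C(22,10)/C(32,10)
= 1×646646/64512240 = 24871/2481240

P(X=0) = 24871/2481240 ≈ 1.00%


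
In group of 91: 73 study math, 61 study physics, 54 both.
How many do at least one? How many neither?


|A∪B| = 73+61-54 = 80
Neither = 91-80 = 11

At least one: 80; Neither: 11


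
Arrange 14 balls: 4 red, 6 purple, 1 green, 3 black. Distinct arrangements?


14!/(4!×6!×1!×3!) = 840840

840840


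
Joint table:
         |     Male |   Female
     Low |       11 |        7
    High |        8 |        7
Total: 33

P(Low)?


P(Low) = (11+7)/33 = 18/33 = 6/11

P(Low) = 6/11 ≈ 54.55%


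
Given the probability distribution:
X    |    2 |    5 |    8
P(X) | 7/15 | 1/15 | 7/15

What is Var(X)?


E[X] = 5
E[X²] = 167/5
Var(X) = E[X²] - (E[X])² = 167/5 - 25 = 42/5

Var(X) = 42/5 ≈ 8.4000


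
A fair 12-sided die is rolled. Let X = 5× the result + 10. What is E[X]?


E[die] = (1+12)/2 = 13/2
E[X] = 5×13/2 + 10 = 85/2

E[X] = 85/2


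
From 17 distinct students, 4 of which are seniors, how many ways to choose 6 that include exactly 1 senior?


Choose 1 of the 4 seniors and 5 of the other 13 students:
C(4,1)×C(13,5) = 4×1287 = 5148

5148


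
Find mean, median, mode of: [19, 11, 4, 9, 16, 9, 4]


Sorted: [4, 4, 9, 9, 11, 16, 19]
Mean = 72/7
Median = 9
Freq: {19: 1, 11: 1, 4: 2, 9: 2, 16: 1}
Mode: [4, 9]

Mean=72/7, Median=9, Mode=[4, 9]


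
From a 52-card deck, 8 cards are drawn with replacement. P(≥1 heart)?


P(not a heart) = 39/52 = 3/4
P(none in 8 draws) = (3/4)^8 = 6561/65536
P(≥1 heart) = 1 - 6561/65536 = 58975/65536

P = 58975/65536 ≈ 89.99%


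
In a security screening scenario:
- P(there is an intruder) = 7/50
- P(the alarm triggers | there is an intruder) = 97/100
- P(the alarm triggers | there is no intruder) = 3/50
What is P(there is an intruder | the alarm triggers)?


Using Bayes' theorem:
P(A|B) = P(B|A)·P(A) / P(B)

P(the alarm triggers) = 97/100 × 7/50 + 3/50 × 43/50
= 679/5000 + 129/2500 = 937/5000

P(there is an intruder|the alarm triggers) = (679/5000) / (937/5000) = 679/937

P(there is an intruder|the alarm triggers) = 679/937 ≈ 72.47%


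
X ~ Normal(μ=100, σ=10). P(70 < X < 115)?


z₁=(70-100)/10=-3.0, z₂=(115-100)/10=1.5
P = Φ(1.5) - Φ(-3.0) = 0.933193 - 0.001350 = 0.931843 ≈ 0.9318

P(70 < X < 115) ≈ 0.9318


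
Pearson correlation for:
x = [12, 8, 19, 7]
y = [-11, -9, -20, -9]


n=4, Σx=46, Σy=-49, Σxy=-647, Σx²=618, Σy²=683
r = (4×(-647) - 46×(-49))/√((4×618 - 46²)(4×683 - (-49)²))
= -334/√(356×331) = -334/√117836 ≈ -334/343.2725 ≈ -0.9730

r ≈ -0.9730


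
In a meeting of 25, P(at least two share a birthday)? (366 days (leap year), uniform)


P(all different) = Π(366-i)/366 for i=0..24
= 0.432316
P(match) = 1 - 0.432316 = 0.567684

P ≈ 0.5677 ≈ 56.77%


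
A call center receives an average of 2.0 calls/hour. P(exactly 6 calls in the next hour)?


Poisson(λ=2.0): P(X=6) = e^(-λ)×λ^k/k!
= e^(-2.0) × 2.0^6 / 6!
≈ 0.1353352832 × 64 / 720 ≈ 0.012030

P(X=6) ≈ 0.012030 ≈ 1.20%


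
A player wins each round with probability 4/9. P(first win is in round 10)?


Geometric: P(X=10) = (1-p)^(k-1)×p = (5/9)^9×4/9 = 7812500/3486784401

P(X=10) = 7812500/3486784401 ≈ 0.22%


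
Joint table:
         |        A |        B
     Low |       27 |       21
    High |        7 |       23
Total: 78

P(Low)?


P(Low) = (27+21)/78 = 48/78 = 8/13

P(Low) = 8/13 ≈ 61.54%


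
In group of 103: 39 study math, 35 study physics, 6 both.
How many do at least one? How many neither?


|A∪B| = 39+35-6 = 68
Neither = 103-68 = 35

At least one: 68; Neither: 35


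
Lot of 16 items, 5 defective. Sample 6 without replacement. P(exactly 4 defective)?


Hypergeometric: C(5,4)×C(11,2)/C(16,6)
= 5×55/8008 = 25/728

P(X=4) = 25/728 ≈ 3.43%


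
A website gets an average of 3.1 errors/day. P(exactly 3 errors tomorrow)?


Poisson(λ=3.1): P(X=3) = e^(-λ)×λ^k/k!
= e^(-3.1) × 3.1^3 / 3!
≈ 0.04504920239 × 29.791 / 6 ≈ 0.223677

P(X=3) ≈ 0.223677 ≈ 22.37%


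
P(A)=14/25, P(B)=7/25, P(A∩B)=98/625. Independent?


P(A)×P(B) = 98/625
P(A∩B) = 98/625
Equal ✓ → Independent

Yes, independent


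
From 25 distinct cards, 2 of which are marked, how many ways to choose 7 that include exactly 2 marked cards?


Choose 2 of the 2 marked cards and 5 of the other 23 cards:
C(2,2)×C(23,5) = 1×33649 = 33649

33649


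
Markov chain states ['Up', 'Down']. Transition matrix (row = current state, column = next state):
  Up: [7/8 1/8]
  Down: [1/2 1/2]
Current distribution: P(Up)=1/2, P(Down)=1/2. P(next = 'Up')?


P(next=Up) = Σᵢ P(now=i)×P(i→Up)
= 1/2×7/8 + 1/2×1/2
= 7/16 + 1/4 = 11/16

P = 11/16 ≈ 0.6875


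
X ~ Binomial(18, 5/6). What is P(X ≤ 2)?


P(X ≤ 2) = Σ P(X=i) for i=0..2
P(X=0) = 1/101559956668416
P(X=1) = 5/5642219814912
P(X=2) = 425/11284439629824
Sum = 979/25389989167104

P(X ≤ 2) = 979/25389989167104 ≈ 0.00%


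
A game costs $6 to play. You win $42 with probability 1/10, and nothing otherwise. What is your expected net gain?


E[gain] = (42-6)×1/10 + (-6)×9/10
= 18/5 - 27/5 = -9/5

Expected net gain = $-9/5 ≈ $-1.80


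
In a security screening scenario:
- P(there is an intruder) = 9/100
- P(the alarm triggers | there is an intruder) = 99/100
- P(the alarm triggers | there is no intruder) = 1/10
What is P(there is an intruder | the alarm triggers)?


Using Bayes' theorem:
P(A|B) = P(B|A)·P(A) / P(B)

P(the alarm triggers) = 99/100 × 9/100 + 1/10 × 91/100
= 891/10000 + 91/1000 = 1801/10000

P(there is an intruder|the alarm triggers) = (891/10000) / (1801/10000) = 891/1801

P(there is an intruder|the alarm triggers) = 891/1801 ≈ 49.47%


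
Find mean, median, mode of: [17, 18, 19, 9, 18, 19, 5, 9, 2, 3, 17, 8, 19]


Sorted: [2, 3, 5, 8, 9, 9, 17, 17, 18, 18, 19, 19, 19]
Mean = 163/13
Median = 17
Freq: {17: 2, 18: 2, 19: 3, 9: 2, 5: 1, 2: 1, 3: 1, 8: 1}
Mode: [19]

Mean=163/13, Median=17, Mode=19


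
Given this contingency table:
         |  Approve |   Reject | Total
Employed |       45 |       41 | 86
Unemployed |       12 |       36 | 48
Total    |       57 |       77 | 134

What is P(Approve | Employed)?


P(Approve | Employed) = 45/(45+41) = 45/86

P(Approve|Employed) = 45/86 ≈ 52.33%


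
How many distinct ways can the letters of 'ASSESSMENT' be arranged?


Letters: 10, freq: {'A': 1, 'S': 4, 'E': 2, 'M': 1, 'N': 1, 'T': 1}
10!/(1!×4!×2!×1!×1!×1!) = 3628800/48 = 75600

75600


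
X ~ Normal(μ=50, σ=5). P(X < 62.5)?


z = (62.5-50)/5 = 2.5
P(Z < 2.5) = 0.9938

P(X < 62.5) ≈ 0.9938


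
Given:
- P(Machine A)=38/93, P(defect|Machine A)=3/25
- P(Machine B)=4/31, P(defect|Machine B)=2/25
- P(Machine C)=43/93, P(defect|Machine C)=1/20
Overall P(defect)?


P(B) = Σ P(B|Aᵢ)×P(Aᵢ)
  3/25×38/93 = 38/775
  2/25×4/31 = 8/775
  1/20×43/93 = 43/1860
Sum = 767/9300

P(defect) = 767/9300 ≈ 8.25%


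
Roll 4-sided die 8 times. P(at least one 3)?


P(no 3)^8 = (3/4)^8 = 6561/65536
P(≥1) = 1 - 6561/65536 = 58975/65536

P = 58975/65536 ≈ 89.99%


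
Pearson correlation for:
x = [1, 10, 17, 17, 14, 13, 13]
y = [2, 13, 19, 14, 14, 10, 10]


n=7, Σx=85, Σy=82, Σxy=1149, Σx²=1213, Σy²=1126
r = (7×1149 - 85×82)/√((7×1213 - 85²)(7×1126 - 82²))
= 1073/√(1266×1158) = 1073/√1466028 ≈ 1073/1210.7964 ≈ 0.8862

r ≈ 0.8862


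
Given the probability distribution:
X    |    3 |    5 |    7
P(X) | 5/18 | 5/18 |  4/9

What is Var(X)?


E[X] = 16/3
E[X²] = 281/9
Var(X) = E[X²] - (E[X])² = 281/9 - 256/9 = 25/9

Var(X) = 25/9 ≈ 2.7778


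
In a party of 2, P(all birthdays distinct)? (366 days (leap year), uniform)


P(all different) = Π(366-i)/366 for i=0..1
= (366/366)×(365/366)×...×(365/366)
= 0.997268

P ≈ 0.9973 ≈ 99.73%


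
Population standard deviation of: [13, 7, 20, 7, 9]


Mean = 56/5
  (13-56/5)²=81/25
  (7-56/5)²=441/25
  (20-56/5)²=1936/25
  (7-56/5)²=441/25
  (9-56/5)²=121/25
Σ(x-μ)² = 604/5
σ² = (604/5)/5 = 604/25

σ = √(604/25) ≈ 4.9153


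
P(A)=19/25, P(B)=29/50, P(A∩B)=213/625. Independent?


P(A)×P(B) = 551/1250
P(A∩B) = 213/625
Not equal → NOT independent

No, not independent


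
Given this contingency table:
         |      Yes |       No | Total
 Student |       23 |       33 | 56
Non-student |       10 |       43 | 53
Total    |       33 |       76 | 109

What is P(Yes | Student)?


P(Yes | Student) = 23/(23+33) = 23/56

P(Yes|Student) = 23/56 ≈ 41.07%


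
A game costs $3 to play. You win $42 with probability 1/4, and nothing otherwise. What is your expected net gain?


E[gain] = (42-3)×1/4 + (-3)×3/4
= 39/4 - 9/4 = 15/2

Expected net gain = $15/2 ≈ $7.50


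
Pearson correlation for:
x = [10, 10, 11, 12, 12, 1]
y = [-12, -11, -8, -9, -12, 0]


n=6, Σx=56, Σy=-52, Σxy=-570, Σx²=610, Σy²=554
r = (6×(-570) - 56×(-52))/√((6×610 - 56²)(6×554 - (-52)²))
= -508/√(524×620) = -508/√324880 ≈ -508/569.9825 ≈ -0.8913

r ≈ -0.8913


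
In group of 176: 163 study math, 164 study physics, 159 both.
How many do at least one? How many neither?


|A∪B| = 163+164-159 = 168
Neither = 176-168 = 8

At least one: 168; Neither: 8


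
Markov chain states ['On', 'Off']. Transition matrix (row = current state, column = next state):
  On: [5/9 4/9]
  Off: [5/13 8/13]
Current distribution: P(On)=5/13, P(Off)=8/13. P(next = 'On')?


P(next=On) = Σᵢ P(now=i)×P(i→On)
= 5/13×5/9 + 8/13×5/13
= 25/117 + 40/169 = 685/1521

P = 685/1521 ≈ 0.4504


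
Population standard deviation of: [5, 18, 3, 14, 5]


Mean = 45/5 = 9
  (5-9)²=16
  (18-9)²=81
  (3-9)²=36
  (14-9)²=25
  (5-9)²=16
Σ(x-μ)² = 174
σ² = 174/5

σ = √(174/5) ≈ 5.8992


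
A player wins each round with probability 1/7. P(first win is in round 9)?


Geometric: P(X=9) = (1-p)^(k-1)×p = (6/7)^8×1/7 = 1679616/40353607

P(X=9) = 1679616/40353607 ≈ 4.16%


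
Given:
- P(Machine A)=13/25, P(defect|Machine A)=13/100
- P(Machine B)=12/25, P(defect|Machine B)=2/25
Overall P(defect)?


P(B) = Σ P(B|Aᵢ)×P(Aᵢ)
  13/100×13/25 = 169/2500
  2/25×12/25 = 24/625
Sum = 53/500

P(defect) = 53/500 ≈ 10.60%


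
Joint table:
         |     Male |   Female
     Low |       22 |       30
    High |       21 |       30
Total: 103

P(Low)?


P(Low) = (22+30)/103 = 52/103

P(Low) = 52/103 ≈ 50.49%


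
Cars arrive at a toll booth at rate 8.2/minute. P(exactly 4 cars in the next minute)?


Poisson(λ=8.2): P(X=4) = e^(-λ)×λ^k/k!
= e^(-8.2) × 8.2^4 / 4!
≈ 0.00027465357 × 4521.2176 / 24 ≈ 0.051740

P(X=4) ≈ 0.051740 ≈ 5.17%


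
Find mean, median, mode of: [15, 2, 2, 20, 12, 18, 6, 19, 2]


Sorted: [2, 2, 2, 6, 12, 15, 18, 19, 20]
Mean = 96/9 = 32/3
Median = 12
Freq: {15: 1, 2: 3, 20: 1, 12: 1, 18: 1, 6: 1, 19: 1}
Mode: [2]

Mean=32/3, Median=12, Mode=2


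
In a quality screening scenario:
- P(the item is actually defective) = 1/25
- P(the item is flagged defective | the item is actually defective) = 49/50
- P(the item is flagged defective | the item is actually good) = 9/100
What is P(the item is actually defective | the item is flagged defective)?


Using Bayes' theorem:
P(A|B) = P(B|A)·P(A) / P(B)

P(the item is flagged defective) = 49/50 × 1/25 + 9/100 × 24/25
= 49/1250 + 54/625 = 157/1250

P(the item is actually defective|the item is flagged defective) = (49/1250) / (157/1250) = 49/157

P(the item is actually defective|the item is flagged defective) = 49/157 ≈ 31.21%


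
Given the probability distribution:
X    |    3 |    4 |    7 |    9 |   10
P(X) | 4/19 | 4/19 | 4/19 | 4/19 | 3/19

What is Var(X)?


E[X] = 122/19
E[X²] = 920/19
Var(X) = E[X²] - (E[X])² = 920/19 - 14884/361 = 2596/361

Var(X) = 2596/361 ≈ 7.1911


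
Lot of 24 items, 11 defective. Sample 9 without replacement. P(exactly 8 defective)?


Hypergeometric: C(11,8)×C(13,1)/C(24,9)
= 165×13/1307504 = 195/118864

P(X=8) = 195/118864 ≈ 0.16%


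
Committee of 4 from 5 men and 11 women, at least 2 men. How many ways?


Count by #men:
  2M,2W: C(5,2)×C(11,2)=550
  3M,1W: C(5,3)×C(11,1)=110
  4M,0W: C(5,4)×C(11,0)=5
Total = 665

665


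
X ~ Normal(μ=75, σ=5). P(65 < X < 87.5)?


z₁=(65-75)/5=-2.0, z₂=(87.5-75)/5=2.5
P = Φ(2.5) - Φ(-2.0) = 0.993790 - 0.022750 = 0.971040 ≈ 0.9710

P(65 < X < 87.5) ≈ 0.9710


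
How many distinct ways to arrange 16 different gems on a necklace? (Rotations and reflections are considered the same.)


Free circular arrangements: rotations and reflections both identified.
(n-1)!/2 = 15!/2 = 1307674368000/2 = 653837184000

653837184000


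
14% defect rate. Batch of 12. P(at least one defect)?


P(all good) = (43/50)^12 = 39959630797262576401/244140625000000000000
P(≥1 defect) = 204180994202737423599/244140625000000000000

P = 204180994202737423599/244140625000000000000 ≈ 83.63%


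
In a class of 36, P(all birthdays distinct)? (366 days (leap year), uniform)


P(all different) = Π(366-i)/366 for i=0..35
= (366/366)×(365/366)×...×(331/366)
= 0.168667

P ≈ 0.1687 ≈ 16.87%


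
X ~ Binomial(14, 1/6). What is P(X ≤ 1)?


P(X ≤ 1) = Σ P(X=i) for i=0..1
P(X=0) = 6103515625/78364164096
P(X=1) = 8544921875/39182082048
Sum = 23193359375/78364164096

P(X ≤ 1) = 23193359375/78364164096 ≈ 29.60%


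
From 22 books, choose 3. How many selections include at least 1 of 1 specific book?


Complement: C(22,3) - C(21,3) = 1540 - 1330 = 210

210


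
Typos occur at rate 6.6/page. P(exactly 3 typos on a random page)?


Poisson(λ=6.6): P(X=3) = e^(-λ)×λ^k/k!
= e^(-6.6) × 6.6^3 / 3!
≈ 0.001360368038 × 287.496 / 6 ≈ 0.065183

P(X=3) ≈ 0.065183 ≈ 6.52%


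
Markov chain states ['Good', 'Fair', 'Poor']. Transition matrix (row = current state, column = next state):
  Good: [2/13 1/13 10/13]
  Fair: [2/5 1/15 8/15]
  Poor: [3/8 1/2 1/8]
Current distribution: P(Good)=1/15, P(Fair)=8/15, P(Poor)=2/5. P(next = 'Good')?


P(next=Good) = Σᵢ P(now=i)×P(i→Good)
= 1/15×2/13 + 8/15×2/5 + 2/5×3/8
= 2/195 + 16/75 + 3/20 = 1457/3900

P = 1457/3900 ≈ 0.3736


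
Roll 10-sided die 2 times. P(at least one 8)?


P(no 8)^2 = (9/10)^2 = 81/100
P(≥1) = 1 - 81/100 = 19/100

P = 19/100 ≈ 19.00%


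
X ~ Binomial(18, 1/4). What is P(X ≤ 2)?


P(X ≤ 2) = Σ P(X=i) for i=0..2
P(X=0) = 387420489/68719476736
P(X=1) = 1162261467/34359738368
P(X=2) = 6586148313/68719476736
Sum = 1162261467/8589934592

P(X ≤ 2) = 1162261467/8589934592 ≈ 13.53%


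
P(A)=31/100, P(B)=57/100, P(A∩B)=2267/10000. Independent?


P(A)×P(B) = 1767/10000
P(A∩B) = 2267/10000
Not equal → NOT independent

No, not independent


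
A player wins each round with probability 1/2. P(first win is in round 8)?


Geometric: P(X=8) = (1-p)^(k-1)×p = (1/2)^7×1/2 = 1/256

P(X=8) = 1/256 ≈ 0.39%


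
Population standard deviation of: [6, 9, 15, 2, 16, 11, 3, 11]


Mean = 73/8
  (6-73/8)²=625/64
  (9-73/8)²=1/64
  (15-73/8)²=2209/64
  (2-73/8)²=3249/64
  (16-73/8)²=3025/64
  (11-73/8)²=225/64
  (3-73/8)²=2401/64
  (11-73/8)²=225/64
Σ(x-μ)² = 1495/8
σ² = (1495/8)/8 = 1495/64

σ = √(1495/64) ≈ 4.8332


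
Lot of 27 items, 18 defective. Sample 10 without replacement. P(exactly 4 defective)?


Hypergeometric: C(18,4)×C(9,6)/C(27,10)
= 3060×84/8436285 = 1904/62491

P(X=4) = 1904/62491 ≈ 3.05%


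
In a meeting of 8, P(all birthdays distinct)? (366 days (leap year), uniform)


P(all different) = Π(366-i)/366 for i=0..7
= (366/366)×(365/366)×...×(359/366)
= 0.925861

P ≈ 0.9259 ≈ 92.59%


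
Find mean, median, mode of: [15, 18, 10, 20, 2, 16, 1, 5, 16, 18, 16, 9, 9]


Sorted: [1, 2, 5, 9, 9, 10, 15, 16, 16, 16, 18, 18, 20]
Mean = 155/13
Median = 15
Freq: {15: 1, 18: 2, 10: 1, 20: 1, 2: 1, 16: 3, 1: 1, 5: 1, 9: 2}
Mode: [16]

Mean=155/13, Median=15, Mode=16


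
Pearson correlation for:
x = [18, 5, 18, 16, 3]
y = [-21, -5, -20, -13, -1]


n=5, Σx=60, Σy=-60, Σxy=-974, Σx²=938, Σy²=1036
r = (5×(-974) - 60×(-60))/√((5×938 - 60²)(5×1036 - (-60)²))
= -1270/√(1090×1580) = -1270/√1722200 ≈ -1270/1312.3262 ≈ -0.9677

r ≈ -0.9677


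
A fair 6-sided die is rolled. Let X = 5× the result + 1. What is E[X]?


E[die] = (1+6)/2 = 7/2
E[X] = 5×7/2 + 1 = 37/2

E[X] = 37/2


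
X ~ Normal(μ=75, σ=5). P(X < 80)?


z = (80-75)/5 = 1.0
P(Z < 1.0) = 0.8413

P(X < 80) ≈ 0.8413


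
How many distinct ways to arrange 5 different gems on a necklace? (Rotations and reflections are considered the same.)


Free circular arrangements: rotations and reflections both identified.
(n-1)!/2 = 4!/2 = 24/2 = 12

12


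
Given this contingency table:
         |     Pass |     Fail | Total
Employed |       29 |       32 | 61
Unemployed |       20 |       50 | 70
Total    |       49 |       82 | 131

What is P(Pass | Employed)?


P(Pass | Employed) = 29/(29+32) = 29/61

P(Pass|Employed) = 29/61 ≈ 47.54%


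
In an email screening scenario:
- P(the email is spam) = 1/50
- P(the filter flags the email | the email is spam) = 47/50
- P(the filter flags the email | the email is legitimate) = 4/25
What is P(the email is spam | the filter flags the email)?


Using Bayes' theorem:
P(A|B) = P(B|A)·P(A) / P(B)

P(the filter flags the email) = 47/50 × 1/50 + 4/25 × 49/50
= 47/2500 + 98/625 = 439/2500

P(the email is spam|the filter flags the email) = (47/2500) / (439/2500) = 47/439

P(the email is spam|the filter flags the email) = 47/439 ≈ 10.71%
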